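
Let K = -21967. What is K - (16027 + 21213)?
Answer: -59207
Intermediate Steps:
K - (16027 + 21213) = -21967 - (16027 + 21213) = -21967 - 1*37240 = -21967 - 37240 = -59207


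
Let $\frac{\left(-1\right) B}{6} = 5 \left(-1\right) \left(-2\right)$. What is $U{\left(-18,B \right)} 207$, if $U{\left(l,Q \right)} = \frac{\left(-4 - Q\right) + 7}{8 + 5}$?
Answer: $\frac{13041}{13} \approx 1003.2$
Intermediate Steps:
$B = -60$ ($B = - 6 \cdot 5 \left(-1\right) \left(-2\right) = - 6 \left(\left(-5\right) \left(-2\right)\right) = \left(-6\right) 10 = -60$)
$U{\left(l,Q \right)} = \frac{3}{13} - \frac{Q}{13}$ ($U{\left(l,Q \right)} = \frac{3 - Q}{13} = \left(3 - Q\right) \frac{1}{13} = \frac{3}{13} - \frac{Q}{13}$)
$U{\left(-18,B \right)} 207 = \left(\frac{3}{13} - - \frac{60}{13}\right) 207 = \left(\frac{3}{13} + \frac{60}{13}\right) 207 = \frac{63}{13} \cdot 207 = \frac{13041}{13}$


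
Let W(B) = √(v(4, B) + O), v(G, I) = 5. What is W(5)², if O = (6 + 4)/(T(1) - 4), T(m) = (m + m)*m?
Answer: 0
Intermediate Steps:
T(m) = 2*m² (T(m) = (2*m)*m = 2*m²)
O = -5 (O = (6 + 4)/(2*1² - 4) = 10/(2*1 - 4) = 10/(2 - 4) = 10/(-2) = 10*(-½) = -5)
W(B) = 0 (W(B) = √(5 - 5) = √0 = 0)
W(5)² = 0² = 0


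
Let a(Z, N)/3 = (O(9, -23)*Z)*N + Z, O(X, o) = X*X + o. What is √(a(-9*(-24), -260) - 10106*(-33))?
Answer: 7*I*√192606 ≈ 3072.1*I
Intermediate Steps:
O(X, o) = o + X² (O(X, o) = X² + o = o + X²)
a(Z, N) = 3*Z + 174*N*Z (a(Z, N) = 3*(((-23 + 9²)*Z)*N + Z) = 3*(((-23 + 81)*Z)*N + Z) = 3*((58*Z)*N + Z) = 3*(58*N*Z + Z) = 3*(Z + 58*N*Z) = 3*Z + 174*N*Z)
√(a(-9*(-24), -260) - 10106*(-33)) = √(3*(-9*(-24))*(1 + 58*(-260)) - 10106*(-33)) = √(3*216*(1 - 15080) + 333498) = √(3*216*(-15079) + 333498) = √(-9771192 + 333498) = √(-9437694) = 7*I*√192606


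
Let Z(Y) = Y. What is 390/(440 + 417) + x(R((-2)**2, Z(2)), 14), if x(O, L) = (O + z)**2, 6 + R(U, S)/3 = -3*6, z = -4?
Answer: 4950422/857 ≈ 5776.5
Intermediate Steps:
R(U, S) = -72 (R(U, S) = -18 + 3*(-3*6) = -18 + 3*(-18) = -18 - 54 = -72)
x(O, L) = (-4 + O)**2 (x(O, L) = (O - 4)**2 = (-4 + O)**2)
390/(440 + 417) + x(R((-2)**2, Z(2)), 14) = 390/(440 + 417) + (-4 - 72)**2 = 390/857 + (-76)**2 = 390*(1/857) + 5776 = 390/857 + 5776 = 4950422/857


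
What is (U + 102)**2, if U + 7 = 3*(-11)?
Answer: 3844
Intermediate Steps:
U = -40 (U = -7 + 3*(-11) = -7 - 33 = -40)
(U + 102)**2 = (-40 + 102)**2 = 62**2 = 3844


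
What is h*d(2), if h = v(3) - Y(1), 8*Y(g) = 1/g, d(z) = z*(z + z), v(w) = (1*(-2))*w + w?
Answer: -25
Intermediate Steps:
v(w) = -w (v(w) = -2*w + w = -w)
d(z) = 2*z**2 (d(z) = z*(2*z) = 2*z**2)
Y(g) = 1/(8*g) (Y(g) = (1/g)/8 = 1/(8*g))
h = -25/8 (h = -1*3 - 1/(8*1) = -3 - 1/8 = -25/8 ≈ -3.1250)
h*d(2) = -25*2**2/4 = -25*4/4 = -25/8*8 = -25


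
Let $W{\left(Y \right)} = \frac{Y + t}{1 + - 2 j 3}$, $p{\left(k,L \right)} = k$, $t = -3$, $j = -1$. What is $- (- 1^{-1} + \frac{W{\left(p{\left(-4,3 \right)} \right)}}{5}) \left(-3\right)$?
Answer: $- \frac{18}{5} \approx -3.6$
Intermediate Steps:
$W{\left(Y \right)} = - \frac{3}{7} + \frac{Y}{7}$ ($W{\left(Y \right)} = \frac{Y - 3}{1 + \left(-2\right) \left(-1\right) 3} = \frac{-3 + Y}{1 + 2 \cdot 3} = \frac{-3 + Y}{1 + 6} = \frac{-3 + Y}{7} = \left(-3 + Y\right) \frac{1}{7} = - \frac{3}{7} + \frac{Y}{7}$)
$- (- 1^{-1} + \frac{W{\left(p{\left(-4,3 \right)} \right)}}{5}) \left(-3\right) = - (- 1^{-1} + \frac{- \frac{3}{7} + \frac{1}{7} \left(-4\right)}{5}) \left(-3\right) = - (\left(-1\right) 1 + \left(- \frac{3}{7} - \frac{4}{7}\right) \frac{1}{5}) \left(-3\right) = - (-1 - \frac{1}{5}) \left(-3\right) = \left(-1\right) \left(- \frac{6}{5}\right) \left(-3\right) = \frac{6}{5} \left(-3\right) = - \frac{18}{5}$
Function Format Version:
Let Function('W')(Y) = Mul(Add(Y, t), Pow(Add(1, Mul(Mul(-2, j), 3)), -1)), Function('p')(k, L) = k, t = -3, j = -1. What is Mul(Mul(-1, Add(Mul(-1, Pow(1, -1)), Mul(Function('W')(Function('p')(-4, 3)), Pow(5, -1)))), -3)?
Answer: Rational(-18, 5) ≈ -3.6000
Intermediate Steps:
Function('W')(Y) = Add(Rational(-3, 7), Mul(Rational(1, 7), Y)) (Function('W')(Y) = Mul(Add(Y, -3), Pow(Add(1, Mul(Mul(-2, -1), 3)), -1)) = Mul(Add(-3, Y), Pow(Add(1, Mul(2, 3)), -1)) = Mul(Add(-3, Y), Pow(Add(1, 6), -1)) = Mul(Add(-3, Y), Pow(7, -1)) = Mul(Add(-3, Y), Rational(1, 7)) = Add(Rational(-3, 7), Mul(Rational(1, 7), Y)))
Mul(Mul(-1, Add(Mul(-1, Pow(1, -1)), Mul(Function('W')(Function('p')(-4, 3)), Pow(5, -1)))), -3) = Mul(Mul(-1, Add(Mul(-1, Pow(1, -1)), Mul(Add(Rational(-3, 7), Mul(Rational(1, 7), -4)), Pow(5, -1)))), -3) = Mul(Mul(-1, Add(Mul(-1, 1), Mul(Add(Rational(-3, 7), Rational(-4, 7)), Rational(1, 5)))), -3) = Mul(Mul(-1, Add(-1, Mul(-1, Rational(1, 5)))), -3) = Mul(Mul(-1, Add(-1, Rational(-1, 5))), -3) = Mul(Mul(-1, Rational(-6, 5)), -3) = Mul(Rational(6, 5), -3) = Rational(-18, 5)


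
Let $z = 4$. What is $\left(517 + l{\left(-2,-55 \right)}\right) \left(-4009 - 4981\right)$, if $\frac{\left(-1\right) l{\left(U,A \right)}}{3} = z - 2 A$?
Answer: $-1573250$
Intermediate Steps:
$l{\left(U,A \right)} = -12 + 6 A$ ($l{\left(U,A \right)} = - 3 \left(4 - 2 A\right) = -12 + 6 A$)
$\left(517 + l{\left(-2,-55 \right)}\right) \left(-4009 - 4981\right) = \left(517 + \left(-12 + 6 \left(-55\right)\right)\right) \left(-4009 - 4981\right) = \left(517 - 342\right) \left(-8990\right) = 175 \left(-8990\right) = -1573250$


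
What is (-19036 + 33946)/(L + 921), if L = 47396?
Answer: 14910/48317 ≈ 0.30859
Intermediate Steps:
(-19036 + 33946)/(L + 921) = (-19036 + 33946)/(47396 + 921) = 14910/48317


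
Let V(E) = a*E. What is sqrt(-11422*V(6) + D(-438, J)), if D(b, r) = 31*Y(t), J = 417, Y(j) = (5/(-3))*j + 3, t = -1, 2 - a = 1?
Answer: I*sqrt(615486)/3 ≈ 261.51*I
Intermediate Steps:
a = 1 (a = 2 - 1*1 = 2 - 1 = 1)
V(E) = E (V(E) = 1*E = E)
Y(j) = 3 - 5*j/3 (Y(j) = (5*(-1/3))*j + 3 = -5*j/3 + 3 = 3 - 5*j/3)
D(b, r) = 434/3 (D(b, r) = 31*(3 - 5/3*(-1)) = 31*(3 + 5/3) = 31*(14/3) = 434/3)
sqrt(-11422*V(6) + D(-438, J)) = sqrt(-11422*6 + 434/3) = sqrt(-68532 + 434/3) = sqrt(-205162/3) = I*sqrt(615486)/3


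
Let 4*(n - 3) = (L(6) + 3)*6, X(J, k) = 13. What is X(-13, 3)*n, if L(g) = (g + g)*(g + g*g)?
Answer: 19851/2 ≈ 9925.5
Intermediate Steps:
L(g) = 2*g*(g + g²) (L(g) = (2*g)*(g + g²) = 2*g*(g + g²))
n = 1527/2 (n = 3 + ((2*6²*(1 + 6) + 3)*6)/4 = 3 + ((2*36*7 + 3)*6)/4 = 3 + ((504 + 3)*6)/4 = 3 + (507*6)/4 = 3 + (¼)*3042 = 3 + 1521/2 = 1527/2 ≈ 763.50)
X(-13, 3)*n = 13*(1527/2) = 19851/2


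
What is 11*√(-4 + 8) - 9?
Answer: 13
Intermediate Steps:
11*√(-4 + 8) - 9 = 11*√4 - 9 = 11*2 - 9 = 22 - 9 = 13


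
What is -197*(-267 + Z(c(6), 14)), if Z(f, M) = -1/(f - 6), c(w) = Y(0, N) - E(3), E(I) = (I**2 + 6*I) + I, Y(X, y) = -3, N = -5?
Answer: 2051164/39 ≈ 52594.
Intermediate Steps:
E(I) = I**2 + 7*I
c(w) = -33 (c(w) = -3 - 3*(7 + 3) = -3 - 3*10 = -3 - 1*30 = -3 - 30 = -33)
Z(f, M) = -1/(-6 + f)
-197*(-267 + Z(c(6), 14)) = -197*(-267 - 1/(-6 - 33)) = -197*(-267 - 1/(-39)) = -197*(-267 - 1*(-1/39)) = -197*(-267 + 1/39) = -197*(-10412/39) = 2051164/39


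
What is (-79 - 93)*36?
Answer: -6192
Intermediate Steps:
(-79 - 93)*36 = -172*36 = -6192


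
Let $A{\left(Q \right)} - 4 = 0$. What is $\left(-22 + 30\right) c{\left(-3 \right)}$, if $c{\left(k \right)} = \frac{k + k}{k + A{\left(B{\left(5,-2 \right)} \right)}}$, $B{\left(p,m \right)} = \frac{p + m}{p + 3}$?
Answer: $-48$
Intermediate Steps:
$B{\left(p,m \right)} = \frac{m + p}{3 + p}$
$A{\left(Q \right)} = 4$ ($A{\left(Q \right)} = 4 + 0 = 4$)
$c{\left(k \right)} = \frac{2 k}{4 + k}$ ($c{\left(k \right)} = \frac{k + k}{k + 4} = \frac{2 k}{4 + k}$)
$\left(-22 + 30\right) c{\left(-3 \right)} = \left(-22 + 30\right) 2 \left(-3\right) \frac{1}{4 - 3} = 8 \cdot 2 \left(-3\right) 1^{-1} = 8 \cdot 2 \left(-3\right) 1 = 8 \left(-6\right) = -48$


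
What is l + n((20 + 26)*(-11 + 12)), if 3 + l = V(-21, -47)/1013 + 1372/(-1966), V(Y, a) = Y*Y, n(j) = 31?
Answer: 27620397/995779 ≈ 27.737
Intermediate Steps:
V(Y, a) = Y**2
l = -3248752/995779 (l = -3 + ((-21)**2/1013 + 1372/(-1966)) = -3 + (441*(1/1013) + 1372*(-1/1966)) = -3 + (441/1013 - 686/983) = -3 - 261415/995779 = -3248752/995779 ≈ -3.2625)
l + n((20 + 26)*(-11 + 12)) = -3248752/995779 + 31 = 27620397/995779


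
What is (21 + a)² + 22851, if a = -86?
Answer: 27076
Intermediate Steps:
(21 + a)² + 22851 = (21 - 86)² + 22851 = (-65)² + 22851 = 4225 + 22851 = 27076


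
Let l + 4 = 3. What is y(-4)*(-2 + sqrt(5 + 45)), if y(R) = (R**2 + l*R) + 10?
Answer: -60 + 150*sqrt(2) ≈ 152.13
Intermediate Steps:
l = -1 (l = -4 + 3 = -1)
y(R) = 10 + R**2 - R (y(R) = (R**2 - R) + 10 = 10 + R**2 - R)
y(-4)*(-2 + sqrt(5 + 45)) = (10 + (-4)**2 - 1*(-4))*(-2 + sqrt(5 + 45)) = (10 + 16 + 4)*(-2 + sqrt(50)) = 30*(-2 + 5*sqrt(2)) = -60 + 150*sqrt(2)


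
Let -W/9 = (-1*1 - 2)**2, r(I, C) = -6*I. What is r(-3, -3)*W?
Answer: -1458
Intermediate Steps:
W = -81 (W = -9*(-1*1 - 2)**2 = -9*(-1 - 2)**2 = -9*(-3)**2 = -9*9 = -81)
r(-3, -3)*W = -6*(-3)*(-81) = 18*(-81) = -1458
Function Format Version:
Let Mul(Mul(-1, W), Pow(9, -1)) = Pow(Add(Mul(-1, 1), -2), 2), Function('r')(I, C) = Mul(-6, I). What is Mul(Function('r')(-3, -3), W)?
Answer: -1458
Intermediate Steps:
W = -81 (W = Mul(-9, Pow(Add(Mul(-1, 1), -2), 2)) = Mul(-9, Pow(Add(-1, -2), 2)) = Mul(-9, Pow(-3, 2)) = Mul(-9, 9) = -81)
Mul(Function('r')(-3, -3), W) = Mul(Mul(-6, -3), -81) = Mul(18, -81) = -1458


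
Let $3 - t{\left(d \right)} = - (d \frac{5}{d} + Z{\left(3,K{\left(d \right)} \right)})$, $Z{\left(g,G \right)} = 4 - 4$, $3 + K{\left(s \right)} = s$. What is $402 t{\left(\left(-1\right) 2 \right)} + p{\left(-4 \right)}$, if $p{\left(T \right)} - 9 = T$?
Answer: $3221$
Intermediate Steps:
$K{\left(s \right)} = -3 + s$
$Z{\left(g,G \right)} = 0$
$p{\left(T \right)} = 9 + T$
$t{\left(d \right)} = 8$ ($t{\left(d \right)} = 3 - - (d \frac{5}{d} + 0) = 3 - - (5 + 0) = 3 - \left(-1\right) 5 = 3 - -5 = 3 + 5 = 8$)
$402 t{\left(\left(-1\right) 2 \right)} + p{\left(-4 \right)} = 402 \cdot 8 + \left(9 - 4\right) = 3216 + 5 = 3221$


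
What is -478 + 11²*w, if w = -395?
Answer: -48273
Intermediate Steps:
-478 + 11²*w = -478 + 11²*(-395) = -478 + 121*(-395) = -478 - 47795 = -48273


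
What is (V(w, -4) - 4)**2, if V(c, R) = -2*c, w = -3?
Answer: 4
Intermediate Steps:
(V(w, -4) - 4)**2 = (-2*(-3) - 4)**2 = (6 - 4)**2 = 2**2 = 4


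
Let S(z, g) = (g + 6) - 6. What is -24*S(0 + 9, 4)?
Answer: -96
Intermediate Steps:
S(z, g) = g (S(z, g) = (6 + g) - 6 = g)
-24*S(0 + 9, 4) = -24*4 = -96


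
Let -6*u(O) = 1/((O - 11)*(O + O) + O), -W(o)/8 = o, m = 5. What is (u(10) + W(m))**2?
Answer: 5755201/3600 ≈ 1598.7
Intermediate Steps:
W(o) = -8*o
u(O) = -1/(6*(O + 2*O*(-11 + O))) (u(O) = -1/(6*((O - 11)*(O + O) + O)) = -1/(6*((-11 + O)*(2*O) + O)) = -1/(6*(2*O*(-11 + O) + O)) = -1/(6*(O + 2*O*(-11 + O))))
(u(10) + W(m))**2 = (-1/6/(10*(-21 + 2*10)) - 8*5)**2 = (-1/6*1/10/(-21 + 20) - 40)**2 = (-1/6*1/10/(-1) - 40)**2 = (-1/6*1/10*(-1) - 40)**2 = (1/60 - 40)**2 = (-2399/60)**2 = 5755201/3600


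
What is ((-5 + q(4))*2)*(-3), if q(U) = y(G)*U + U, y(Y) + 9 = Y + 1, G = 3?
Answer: 126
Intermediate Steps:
y(Y) = -8 + Y (y(Y) = -9 + (Y + 1) = -9 + (1 + Y) = -8 + Y)
q(U) = -4*U (q(U) = (-8 + 3)*U + U = -5*U + U = -4*U)
((-5 + q(4))*2)*(-3) = ((-5 - 4*4)*2)*(-3) = ((-5 - 16)*2)*(-3) = -21*2*(-3) = -42*(-3) = 126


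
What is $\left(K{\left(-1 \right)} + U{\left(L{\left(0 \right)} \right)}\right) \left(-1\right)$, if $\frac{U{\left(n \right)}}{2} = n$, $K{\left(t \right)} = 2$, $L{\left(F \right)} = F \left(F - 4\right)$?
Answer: $-2$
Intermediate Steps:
$L{\left(F \right)} = F \left(-4 + F\right)$
$U{\left(n \right)} = 2 n$
$\left(K{\left(-1 \right)} + U{\left(L{\left(0 \right)} \right)}\right) \left(-1\right) = \left(2 + 2 \cdot 0 \left(-4 + 0\right)\right) \left(-1\right) = \left(2 + 2 \cdot 0 \left(-4\right)\right) \left(-1\right) = \left(2 + 2 \cdot 0\right) \left(-1\right) = \left(2 + 0\right) \left(-1\right) = 2 \left(-1\right) = -2$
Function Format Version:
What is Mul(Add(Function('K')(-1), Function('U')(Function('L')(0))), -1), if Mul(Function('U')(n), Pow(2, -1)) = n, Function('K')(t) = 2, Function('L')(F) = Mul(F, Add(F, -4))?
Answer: -2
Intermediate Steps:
Function('L')(F) = Mul(F, Add(-4, F))
Function('U')(n) = Mul(2, n)
Mul(Add(Function('K')(-1), Function('U')(Function('L')(0))), -1) = Mul(Add(2, Mul(2, Mul(0, Add(-4, 0)))), -1) = Mul(Add(2, Mul(2, Mul(0, -4))), -1) = Mul(Add(2, Mul(2, 0)), -1) = Mul(Add(2, 0), -1) = Mul(2, -1) = -2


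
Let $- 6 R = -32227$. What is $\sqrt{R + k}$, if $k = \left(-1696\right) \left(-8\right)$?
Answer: $\frac{\sqrt{681810}}{6} \approx 137.62$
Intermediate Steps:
$k = 13568$
$R = \frac{32227}{6}$ ($R = \left(- \frac{1}{6}\right) \left(-32227\right) = \frac{32227}{6} \approx 5371.2$)
$\sqrt{R + k} = \sqrt{\frac{32227}{6} + 13568} = \sqrt{\frac{113635}{6}} = \frac{\sqrt{681810}}{6}$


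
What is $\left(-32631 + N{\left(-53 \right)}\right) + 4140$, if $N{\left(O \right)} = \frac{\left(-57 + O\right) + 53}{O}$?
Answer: $- \frac{1509966}{53} \approx -28490.0$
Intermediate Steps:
$N{\left(O \right)} = \frac{-4 + O}{O}$
$\left(-32631 + N{\left(-53 \right)}\right) + 4140 = \left(-32631 + \frac{-4 - 53}{-53}\right) + 4140 = \left(-32631 - - \frac{57}{53}\right) + 4140 = \left(-32631 + \frac{57}{53}\right) + 4140 = - \frac{1729386}{53} + 4140 = - \frac{1509966}{53}$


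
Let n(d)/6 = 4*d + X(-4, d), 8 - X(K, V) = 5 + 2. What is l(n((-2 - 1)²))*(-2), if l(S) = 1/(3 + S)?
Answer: -2/225 ≈ -0.0088889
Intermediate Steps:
X(K, V) = 1 (X(K, V) = 8 - (5 + 2) = 8 - 1*7 = 8 - 7 = 1)
n(d) = 6 + 24*d (n(d) = 6*(4*d + 1) = 6*(1 + 4*d) = 6 + 24*d)
l(n((-2 - 1)²))*(-2) = -2/(3 + (6 + 24*(-2 - 1)²)) = -2/(3 + (6 + 24*(-3)²)) = -2/(3 + (6 + 24*9)) = -2/(3 + (6 + 216)) = -2/(3 + 222) = -2/225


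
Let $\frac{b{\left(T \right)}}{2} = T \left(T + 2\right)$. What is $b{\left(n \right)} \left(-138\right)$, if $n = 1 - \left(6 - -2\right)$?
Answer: $-9660$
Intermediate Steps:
$n = -7$ ($n = 1 - \left(6 + 2\right) = 1 - 8 = -7$)
$b{\left(T \right)} = 2 T \left(2 + T\right)$ ($b{\left(T \right)} = 2 T \left(T + 2\right) = 2 T \left(2 + T\right)$)
$b{\left(n \right)} \left(-138\right) = 2 \left(-7\right) \left(2 - 7\right) \left(-138\right) = 2 \left(-7\right) \left(-5\right) \left(-138\right) = 70 \left(-138\right) = -9660$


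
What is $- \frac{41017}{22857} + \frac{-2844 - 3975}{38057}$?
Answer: $- \frac{90360308}{45782571} \approx -1.9737$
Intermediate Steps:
$- \frac{41017}{22857} + \frac{-2844 - 3975}{38057} = \left(-41017\right) \frac{1}{22857} - \frac{6819}{38057} = - \frac{41017}{22857} - \frac{6819}{38057} = - \frac{90360308}{45782571}$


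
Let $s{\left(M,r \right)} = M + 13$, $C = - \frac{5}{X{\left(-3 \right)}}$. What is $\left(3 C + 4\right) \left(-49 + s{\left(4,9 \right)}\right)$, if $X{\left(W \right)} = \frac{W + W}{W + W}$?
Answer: $352$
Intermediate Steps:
$X{\left(W \right)} = 1$ ($X{\left(W \right)} = \frac{2 W}{2 W} = 2 W \frac{1}{2 W} = 1$)
$C = -5$ ($C = - \frac{5}{1} = \left(-5\right) 1 = -5$)
$s{\left(M,r \right)} = 13 + M$
$\left(3 C + 4\right) \left(-49 + s{\left(4,9 \right)}\right) = \left(3 \left(-5\right) + 4\right) \left(-49 + \left(13 + 4\right)\right) = \left(-15 + 4\right) \left(-49 + 17\right) = \left(-11\right) \left(-32\right) = 352$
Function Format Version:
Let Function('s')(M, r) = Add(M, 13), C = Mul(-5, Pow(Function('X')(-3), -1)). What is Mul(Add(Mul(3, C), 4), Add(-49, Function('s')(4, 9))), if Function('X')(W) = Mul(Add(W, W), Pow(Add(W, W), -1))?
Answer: 352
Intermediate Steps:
Function('X')(W) = 1 (Function('X')(W) = Mul(Mul(2, W), Pow(Mul(2, W), -1)) = Mul(Mul(2, W), Mul(Rational(1, 2), Pow(W, -1))) = 1)
C = -5 (C = Mul(-5, Pow(1, -1)) = Mul(-5, 1) = -5)
Function('s')(M, r) = Add(13, M)
Mul(Add(Mul(3, C), 4), Add(-49, Function('s')(4, 9))) = Mul(Add(Mul(3, -5), 4), Add(-49, Add(13, 4))) = Mul(Add(-15, 4), Add(-49, 17)) = Mul(-11, -32) = 352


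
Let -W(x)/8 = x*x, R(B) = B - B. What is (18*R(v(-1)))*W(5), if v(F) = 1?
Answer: 0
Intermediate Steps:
R(B) = 0
W(x) = -8*x**2 (W(x) = -8*x*x = -8*x**2)
(18*R(v(-1)))*W(5) = (18*0)*(-8*5**2) = 0*(-8*25) = 0*(-200) = 0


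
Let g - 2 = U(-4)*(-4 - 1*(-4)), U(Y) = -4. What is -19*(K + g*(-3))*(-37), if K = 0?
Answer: -4218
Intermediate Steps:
g = 2 (g = 2 - 4*(-4 - 1*(-4)) = 2 - 4*(-4 + 4) = 2 - 4*0 = 2 + 0 = 2)
-19*(K + g*(-3))*(-37) = -19*(0 + 2*(-3))*(-37) = -19*(0 - 6)*(-37) = -19*(-6)*(-37) = 114*(-37) = -4218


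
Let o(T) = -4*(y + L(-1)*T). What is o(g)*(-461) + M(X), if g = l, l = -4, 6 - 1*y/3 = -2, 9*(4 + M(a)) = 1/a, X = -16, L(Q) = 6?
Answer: -577/144 ≈ -4.0069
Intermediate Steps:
M(a) = -4 + 1/(9*a)
y = 24 (y = 18 - 3*(-2) = 18 + 6 = 24)
g = -4
o(T) = -96 - 24*T (o(T) = -4*(24 + 6*T) = -96 - 24*T)
o(g)*(-461) + M(X) = (-96 - 24*(-4))*(-461) + (-4 + (⅑)/(-16)) = (-96 + 96)*(-461) + (-4 + (⅑)*(-1/16)) = 0*(-461) + (-4 - 1/144) = 0 - 577/144 = -577/144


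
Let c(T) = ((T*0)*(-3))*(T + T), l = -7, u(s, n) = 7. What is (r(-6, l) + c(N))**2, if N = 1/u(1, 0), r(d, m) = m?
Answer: 49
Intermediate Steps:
N = 1/7 ≈ 0.14286
c(T) = 0 (c(T) = (0*(-3))*(2*T) = 0*(2*T) = 0)
(r(-6, l) + c(N))**2 = (-7 + 0)**2 = (-7)**2 = 49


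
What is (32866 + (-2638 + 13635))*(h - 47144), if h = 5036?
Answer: -1846983204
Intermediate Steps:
(32866 + (-2638 + 13635))*(h - 47144) = (32866 + (-2638 + 13635))*(5036 - 47144) = (32866 + 10997)*(-42108) = 43863*(-42108) = -1846983204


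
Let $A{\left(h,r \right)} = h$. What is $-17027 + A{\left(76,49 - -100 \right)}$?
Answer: $-16951$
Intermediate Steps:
$-17027 + A{\left(76,49 - -100 \right)} = -17027 + 76 = -16951$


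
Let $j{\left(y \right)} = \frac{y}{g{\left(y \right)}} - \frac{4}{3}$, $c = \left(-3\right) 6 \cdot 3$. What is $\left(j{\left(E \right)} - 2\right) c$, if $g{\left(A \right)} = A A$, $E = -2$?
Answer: $207$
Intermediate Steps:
$g{\left(A \right)} = A^{2}$
$c = -54$ ($c = \left(-18\right) 3 = -54$)
$j{\left(y \right)} = - \frac{4}{3} + \frac{1}{y}$ ($j{\left(y \right)} = \frac{y}{y^{2}} - \frac{4}{3} = \frac{1}{y} - \frac{4}{3} = - \frac{4}{3} + \frac{1}{y}$)
$\left(j{\left(E \right)} - 2\right) c = \left(\left(- \frac{4}{3} + \frac{1}{-2}\right) - 2\right) \left(-54\right) = \left(\left(- \frac{4}{3} - \frac{1}{2}\right) - 2\right) \left(-54\right) = \left(- \frac{11}{6} - 2\right) \left(-54\right) = \left(- \frac{23}{6}\right) \left(-54\right) = 207$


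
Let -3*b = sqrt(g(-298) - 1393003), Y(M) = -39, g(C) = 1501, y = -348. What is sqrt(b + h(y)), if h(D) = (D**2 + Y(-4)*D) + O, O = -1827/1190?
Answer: sqrt(35028828270 - 606900*I*sqrt(28398))/510 ≈ 366.98 - 0.53573*I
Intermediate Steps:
O = -261/170 (O = -1827*1/1190 = -261/170 ≈ -1.5353)
h(D) = -261/170 + D**2 - 39*D (h(D) = (D**2 - 39*D) - 261/170 = -261/170 + D**2 - 39*D)
b = -7*I*sqrt(28398)/3 (b = -sqrt(1501 - 1393003)/3 = -7*I*sqrt(28398)/3 ≈ -393.21*I)
sqrt(b + h(y)) = sqrt(-7*I*sqrt(28398)/3 + (-261/170 + (-348)**2 - 39*(-348))) = sqrt(-7*I*sqrt(28398)/3 + (-261/170 + 121104 + 13572)) = sqrt(-7*I*sqrt(28398)/3 + 22894659/170) = sqrt(22894659/170 - 7*I*sqrt(28398)/3)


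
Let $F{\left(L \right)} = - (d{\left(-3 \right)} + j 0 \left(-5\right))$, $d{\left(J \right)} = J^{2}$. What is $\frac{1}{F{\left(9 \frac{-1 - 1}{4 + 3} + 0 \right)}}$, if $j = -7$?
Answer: $- \frac{1}{9} \approx -0.11111$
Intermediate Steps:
$F{\left(L \right)} = -9$ ($F{\left(L \right)} = - (\left(-3\right)^{2} - 7 \cdot 0 \left(-5\right)) = - (9 - 0) = - (9 + 0) = \left(-1\right) 9 = -9$)
$\frac{1}{F{\left(9 \frac{-1 - 1}{4 + 3} + 0 \right)}} = \frac{1}{-9} = - \frac{1}{9}$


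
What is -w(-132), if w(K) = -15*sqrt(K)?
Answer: 30*I*sqrt(33) ≈ 172.34*I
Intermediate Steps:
-w(-132) = -(-15)*sqrt(-132) = -(-15)*2*I*sqrt(33) = -(-30)*I*sqrt(33) = 30*I*sqrt(33)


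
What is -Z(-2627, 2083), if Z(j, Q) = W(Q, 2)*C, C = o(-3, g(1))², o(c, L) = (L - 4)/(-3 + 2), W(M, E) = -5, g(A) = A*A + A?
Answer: 20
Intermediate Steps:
g(A) = A + A² (g(A) = A² + A = A + A²)
o(c, L) = 4 - L (o(c, L) = (-4 + L)/(-1) = (-4 + L)*(-1) = 4 - L)
C = 4 (C = (4 - (1 + 1))² = (4 - 2)² = 2² = 4)
Z(j, Q) = -20 (Z(j, Q) = -5*4 = -20)
-Z(-2627, 2083) = -1*(-20) = 20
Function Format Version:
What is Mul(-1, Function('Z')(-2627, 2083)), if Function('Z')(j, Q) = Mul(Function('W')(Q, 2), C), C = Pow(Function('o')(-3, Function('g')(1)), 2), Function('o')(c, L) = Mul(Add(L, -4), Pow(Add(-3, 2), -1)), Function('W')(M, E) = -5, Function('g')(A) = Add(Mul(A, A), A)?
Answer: 20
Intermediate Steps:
Function('g')(A) = Add(A, Pow(A, 2)) (Function('g')(A) = Add(Pow(A, 2), A) = Add(A, Pow(A, 2)))
Function('o')(c, L) = Add(4, Mul(-1, L)) (Function('o')(c, L) = Mul(Add(-4, L), Pow(-1, -1)) = Mul(Add(-4, L), -1) = Add(4, Mul(-1, L)))
C = 4 (C = Pow(Add(4, Mul(-1, Mul(1, Add(1, 1)))), 2) = Pow(Add(4, Mul(-1, Mul(1, 2))), 2) = Pow(Add(4, Mul(-1, 2)), 2) = Pow(Add(4, -2), 2) = Pow(2, 2) = 4)
Function('Z')(j, Q) = -20 (Function('Z')(j, Q) = Mul(-5, 4) = -20)
Mul(-1, Function('Z')(-2627, 2083)) = Mul(-1, -20) = 20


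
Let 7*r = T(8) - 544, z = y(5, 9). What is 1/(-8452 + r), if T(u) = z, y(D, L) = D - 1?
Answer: -7/59704 ≈ -0.00011725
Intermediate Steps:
y(D, L) = -1 + D
z = 4 (z = -1 + 5 = 4)
T(u) = 4
r = -540/7 (r = (4 - 544)/7 = (⅐)*(-540) = -540/7 ≈ -77.143)
1/(-8452 + r) = 1/(-8452 - 540/7) = 1/(-59704/7) = -7/59704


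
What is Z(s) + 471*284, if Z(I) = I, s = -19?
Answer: 133745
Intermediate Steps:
Z(s) + 471*284 = -19 + 471*284 = -19 + 133764 = 133745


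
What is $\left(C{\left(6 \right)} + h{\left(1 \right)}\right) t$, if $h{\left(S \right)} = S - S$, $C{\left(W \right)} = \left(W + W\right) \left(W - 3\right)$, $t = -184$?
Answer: $-6624$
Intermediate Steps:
$C{\left(W \right)} = 2 W \left(-3 + W\right)$
$h{\left(S \right)} = 0$
$\left(C{\left(6 \right)} + h{\left(1 \right)}\right) t = \left(2 \cdot 6 \left(-3 + 6\right) + 0\right) \left(-184\right) = \left(2 \cdot 6 \cdot 3 + 0\right) \left(-184\right) = \left(36 + 0\right) \left(-184\right) = 36 \left(-184\right) = -6624$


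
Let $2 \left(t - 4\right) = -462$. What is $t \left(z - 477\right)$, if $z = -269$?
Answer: $169342$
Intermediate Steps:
$t = -227$ ($t = 4 + \frac{1}{2} \left(-462\right) = 4 - 231 = -227$)
$t \left(z - 477\right) = - 227 \left(-269 - 477\right) = \left(-227\right) \left(-746\right) = 169342$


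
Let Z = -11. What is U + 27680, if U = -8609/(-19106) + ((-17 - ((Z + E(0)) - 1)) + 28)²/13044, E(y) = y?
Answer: 3449247511195/124609332 ≈ 27681.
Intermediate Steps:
U = 61201435/124609332 (U = -8609/(-19106) + ((-17 - ((-11 + 0) - 1)) + 28)²/13044 = -8609*(-1/19106) + ((-17 - (-11 - 1)) + 28)²*(1/13044) = 8609/19106 + ((-17 - 1*(-12)) + 28)²*(1/13044) = 8609/19106 + ((-17 + 12) + 28)²*(1/13044) = 8609/19106 + (-5 + 28)²*(1/13044) = 8609/19106 + 23²*(1/13044) = 8609/19106 + 529*(1/13044) = 8609/19106 + 529/13044 = 61201435/124609332 ≈ 0.49115)
U + 27680 = 61201435/124609332 + 27680 = 3449247511195/124609332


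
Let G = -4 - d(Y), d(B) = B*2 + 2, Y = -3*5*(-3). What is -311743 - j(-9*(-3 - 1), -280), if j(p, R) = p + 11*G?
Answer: -310723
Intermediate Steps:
Y = 45 (Y = -15*(-3) = 45)
d(B) = 2 + 2*B (d(B) = 2*B + 2 = 2 + 2*B)
G = -96 (G = -4 - (2 + 2*45) = -4 - (2 + 90) = -4 - 1*92 = -4 - 92 = -96)
j(p, R) = -1056 + p (j(p, R) = p + 11*(-96) = p - 1056 = -1056 + p)
-311743 - j(-9*(-3 - 1), -280) = -311743 - (-1056 - 9*(-3 - 1)) = -311743 - (-1056 - 9*(-4)) = -311743 - (-1056 + 36) = -311743 - 1*(-1020) = -311743 + 1020 = -310723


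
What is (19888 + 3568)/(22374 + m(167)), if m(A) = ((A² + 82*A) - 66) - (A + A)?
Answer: 23456/63557 ≈ 0.36905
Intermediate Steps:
m(A) = -66 + A² + 80*A (m(A) = (-66 + A² + 82*A) - 2*A = -66 + A² + 80*A)
(19888 + 3568)/(22374 + m(167)) = (19888 + 3568)/(22374 + (-66 + 167² + 80*167)) = 23456/(22374 + (-66 + 27889 + 13360)) = 23456/(22374 + 41183) = 23456/63557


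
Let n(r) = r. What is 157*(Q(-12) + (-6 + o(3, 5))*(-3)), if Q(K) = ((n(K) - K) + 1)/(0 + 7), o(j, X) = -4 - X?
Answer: 49612/7 ≈ 7087.4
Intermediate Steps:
Q(K) = ⅐ (Q(K) = ((K - K) + 1)/(0 + 7) = (0 + 1)/7 = 1*(⅐) = ⅐)
157*(Q(-12) + (-6 + o(3, 5))*(-3)) = 157*(⅐ + (-6 + (-4 - 1*5))*(-3)) = 157*(⅐ + (-6 + (-4 - 5))*(-3)) = 157*(⅐ + (-6 - 9)*(-3)) = 157*(⅐ - 15*(-3)) = 157*(⅐ + 45) = 157*(316/7) = 49612/7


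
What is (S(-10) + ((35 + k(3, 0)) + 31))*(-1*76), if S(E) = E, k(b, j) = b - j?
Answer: -4484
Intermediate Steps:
(S(-10) + ((35 + k(3, 0)) + 31))*(-1*76) = (-10 + ((35 + (3 - 1*0)) + 31))*(-1*76) = (-10 + ((35 + (3 + 0)) + 31))*(-76) = (-10 + ((35 + 3) + 31))*(-76) = (-10 + (38 + 31))*(-76) = (-10 + 69)*(-76) = 59*(-76) = -4484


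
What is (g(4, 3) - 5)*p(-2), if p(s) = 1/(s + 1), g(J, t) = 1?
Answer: 4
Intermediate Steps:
p(s) = 1/(1 + s)
(g(4, 3) - 5)*p(-2) = (1 - 5)/(1 - 2) = -4/(-1) = -4*(-1) = 4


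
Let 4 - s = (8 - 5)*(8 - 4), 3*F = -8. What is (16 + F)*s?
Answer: -320/3 ≈ -106.67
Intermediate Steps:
F = -8/3 (F = (⅓)*(-8) = -8/3 ≈ -2.6667)
s = -8 (s = 4 - (8 - 5)*(8 - 4) = 4 - 3*4 = 4 - 1*12 = 4 - 12 = -8)
(16 + F)*s = (16 - 8/3)*(-8) = (40/3)*(-8) = -320/3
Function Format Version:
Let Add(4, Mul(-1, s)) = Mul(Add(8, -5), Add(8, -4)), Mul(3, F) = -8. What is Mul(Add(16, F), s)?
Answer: Rational(-320, 3) ≈ -106.67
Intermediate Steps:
F = Rational(-8, 3) (F = Mul(Rational(1, 3), -8) = Rational(-8, 3) ≈ -2.6667)
s = -8 (s = Add(4, Mul(-1, Mul(Add(8, -5), Add(8, -4)))) = Add(4, Mul(-1, Mul(3, 4))) = Add(4, Mul(-1, 12)) = Add(4, -12) = -8)
Mul(Add(16, F), s) = Mul(Add(16, Rational(-8, 3)), -8) = Mul(Rational(40, 3), -8) = Rational(-320, 3)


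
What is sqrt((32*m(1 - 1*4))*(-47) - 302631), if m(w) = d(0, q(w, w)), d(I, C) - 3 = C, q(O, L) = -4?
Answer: I*sqrt(301127) ≈ 548.75*I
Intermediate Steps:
d(I, C) = 3 + C
m(w) = -1 (m(w) = 3 - 4 = -1)
sqrt((32*m(1 - 1*4))*(-47) - 302631) = sqrt((32*(-1))*(-47) - 302631) = sqrt(-32*(-47) - 302631) = sqrt(1504 - 302631) = sqrt(-301127) = I*sqrt(301127)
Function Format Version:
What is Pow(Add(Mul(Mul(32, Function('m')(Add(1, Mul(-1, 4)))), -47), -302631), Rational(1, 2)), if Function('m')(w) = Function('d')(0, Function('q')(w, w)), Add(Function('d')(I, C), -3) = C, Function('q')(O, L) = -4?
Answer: Mul(I, Pow(301127, Rational(1, 2))) ≈ Mul(548.75, I)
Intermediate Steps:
Function('d')(I, C) = Add(3, C)
Function('m')(w) = -1 (Function('m')(w) = Add(3, -4) = -1)
Pow(Add(Mul(Mul(32, Function('m')(Add(1, Mul(-1, 4)))), -47), -302631), Rational(1, 2)) = Pow(Add(Mul(Mul(32, -1), -47), -302631), Rational(1, 2)) = Pow(Add(Mul(-32, -47), -302631), Rational(1, 2)) = Pow(Add(1504, -302631), Rational(1, 2)) = Pow(-301127, Rational(1, 2)) = Mul(I, Pow(301127, Rational(1, 2)))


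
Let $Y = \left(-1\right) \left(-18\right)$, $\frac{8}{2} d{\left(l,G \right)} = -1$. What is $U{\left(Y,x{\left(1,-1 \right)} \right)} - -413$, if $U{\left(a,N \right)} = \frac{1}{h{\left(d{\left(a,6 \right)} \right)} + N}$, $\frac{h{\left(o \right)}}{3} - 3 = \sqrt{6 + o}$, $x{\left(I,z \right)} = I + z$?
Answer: $\frac{5373}{13} - \frac{2 \sqrt{23}}{39} \approx 413.06$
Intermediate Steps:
$d{\left(l,G \right)} = - \frac{1}{4}$ ($d{\left(l,G \right)} = \frac{1}{4} \left(-1\right) = - \frac{1}{4}$)
$Y = 18$
$h{\left(o \right)} = 9 + 3 \sqrt{6 + o}$
$U{\left(a,N \right)} = \frac{1}{9 + N + \frac{3 \sqrt{23}}{2}}$ ($U{\left(a,N \right)} = \frac{1}{\left(9 + 3 \sqrt{6 - \frac{1}{4}}\right) + N} = \frac{1}{\left(9 + 3 \sqrt{\frac{23}{4}}\right) + N} = \frac{1}{\left(9 + 3 \frac{\sqrt{23}}{2}\right) + N} = \frac{1}{\left(9 + \frac{3 \sqrt{23}}{2}\right) + N} = \frac{1}{9 + N + \frac{3 \sqrt{23}}{2}}$)
$U{\left(Y,x{\left(1,-1 \right)} \right)} - -413 = \frac{2}{18 + 2 \left(1 - 1\right) + 3 \sqrt{23}} - -413 = \frac{2}{18 + 2 \cdot 0 + 3 \sqrt{23}} + 413 = \frac{2}{18 + 0 + 3 \sqrt{23}} + 413 = \frac{2}{18 + 3 \sqrt{23}} + 413 = 413 + \frac{2}{18 + 3 \sqrt{23}}$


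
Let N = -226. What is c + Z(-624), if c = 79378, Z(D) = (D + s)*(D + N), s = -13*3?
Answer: 642928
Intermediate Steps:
s = -39
Z(D) = (-226 + D)*(-39 + D) (Z(D) = (D - 39)*(D - 226) = (-39 + D)*(-226 + D) = (-226 + D)*(-39 + D))
c + Z(-624) = 79378 + (8814 + (-624)² - 265*(-624)) = 79378 + (8814 + 389376 + 165360) = 79378 + 563550 = 642928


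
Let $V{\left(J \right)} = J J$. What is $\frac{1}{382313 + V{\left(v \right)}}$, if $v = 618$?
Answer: $\frac{1}{764237} \approx 1.3085 \cdot 10^{-6}$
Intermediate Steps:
$V{\left(J \right)} = J^{2}$
$\frac{1}{382313 + V{\left(v \right)}} = \frac{1}{382313 + 618^{2}} = \frac{1}{382313 + 381924} = \frac{1}{764237}$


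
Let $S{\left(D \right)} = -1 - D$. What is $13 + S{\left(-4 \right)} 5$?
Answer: $28$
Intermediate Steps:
$13 + S{\left(-4 \right)} 5 = 13 + \left(-1 - -4\right) 5 = 13 + \left(-1 + 4\right) 5 = 13 + 3 \cdot 5 = 13 + 15 = 28$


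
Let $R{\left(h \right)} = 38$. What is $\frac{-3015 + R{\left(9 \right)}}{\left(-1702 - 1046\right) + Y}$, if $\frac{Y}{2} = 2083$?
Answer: $- \frac{2977}{1418} \approx -2.0994$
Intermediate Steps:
$Y = 4166$ ($Y = 2 \cdot 2083 = 4166$)
$\frac{-3015 + R{\left(9 \right)}}{\left(-1702 - 1046\right) + Y} = \frac{-3015 + 38}{\left(-1702 - 1046\right) + 4166} = - \frac{2977}{-2748 + 4166} = - \frac{2977}{1418}$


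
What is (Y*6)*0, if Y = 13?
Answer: 0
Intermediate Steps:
(Y*6)*0 = (13*6)*0 = 78*0 = 0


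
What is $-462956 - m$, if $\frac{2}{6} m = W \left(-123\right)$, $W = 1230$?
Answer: $-9086$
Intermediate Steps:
$m = -453870$ ($m = 3 \cdot 1230 \left(-123\right) = 3 \left(-151290\right) = -453870$)
$-462956 - m = -462956 - -453870 = -462956 + 453870 = -9086$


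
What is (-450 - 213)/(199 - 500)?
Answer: 663/301 ≈ 2.2027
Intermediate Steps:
(-450 - 213)/(199 - 500) = -663/(-301) = -663*(-1/301) = 663/301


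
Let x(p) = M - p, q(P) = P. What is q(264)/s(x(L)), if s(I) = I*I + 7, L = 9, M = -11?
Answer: 24/37 ≈ 0.64865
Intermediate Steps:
x(p) = -11 - p
s(I) = 7 + I**2 (s(I) = I**2 + 7 = 7 + I**2)
q(264)/s(x(L)) = 264/(7 + (-11 - 1*9)**2) = 264/(7 + (-11 - 9)**2) = 264/(7 + (-20)**2) = 264/(7 + 400) = 264/407 = 264*(1/407) = 24/37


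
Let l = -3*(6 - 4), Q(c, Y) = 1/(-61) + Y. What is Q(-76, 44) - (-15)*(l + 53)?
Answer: 45688/61 ≈ 748.98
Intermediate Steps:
Q(c, Y) = -1/61 + Y
l = -6 (l = -3*2 = -6)
Q(-76, 44) - (-15)*(l + 53) = (-1/61 + 44) - (-15)*(-6 + 53) = 2683/61 - (-15)*47 = 2683/61 - 1*(-705) = 2683/61 + 705 = 45688/61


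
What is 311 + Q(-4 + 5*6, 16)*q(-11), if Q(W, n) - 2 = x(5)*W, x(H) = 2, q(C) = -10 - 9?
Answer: -715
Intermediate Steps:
q(C) = -19
Q(W, n) = 2 + 2*W
311 + Q(-4 + 5*6, 16)*q(-11) = 311 + (2 + 2*(-4 + 5*6))*(-19) = 311 + (2 + 2*(-4 + 30))*(-19) = 311 + (2 + 2*26)*(-19) = 311 + (2 + 52)*(-19) = 311 + 54*(-19) = 311 - 1026 = -715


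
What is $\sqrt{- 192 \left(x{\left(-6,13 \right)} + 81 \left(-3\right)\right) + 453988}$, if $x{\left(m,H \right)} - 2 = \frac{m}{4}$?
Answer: $34 \sqrt{433} \approx 707.49$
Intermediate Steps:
$x{\left(m,H \right)} = 2 + \frac{m}{4}$
$\sqrt{- 192 \left(x{\left(-6,13 \right)} + 81 \left(-3\right)\right) + 453988} = \sqrt{- 192 \left(\left(2 + \frac{1}{4} \left(-6\right)\right) + 81 \left(-3\right)\right) + 453988} = \sqrt{- 192 \left(\left(2 - \frac{3}{2}\right) - 243\right) + 453988} = \sqrt{- 192 \left(\frac{1}{2} - 243\right) + 453988} = \sqrt{\left(-192\right) \left(- \frac{485}{2}\right) + 453988} = \sqrt{46560 + 453988} = \sqrt{500548} = 34 \sqrt{433}$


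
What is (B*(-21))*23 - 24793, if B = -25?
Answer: -12718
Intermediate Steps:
(B*(-21))*23 - 24793 = -25*(-21)*23 - 24793 = 525*23 - 24793 = 12075 - 24793 = -12718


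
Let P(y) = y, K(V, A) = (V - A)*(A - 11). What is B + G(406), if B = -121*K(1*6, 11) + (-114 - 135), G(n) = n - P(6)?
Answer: 151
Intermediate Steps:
K(V, A) = (-11 + A)*(V - A) (K(V, A) = (V - A)*(-11 + A) = (-11 + A)*(V - A))
G(n) = -6 + n (G(n) = n - 1*6 = n - 6 = -6 + n)
B = -249 (B = -121*(-1*11**2 - 11*6 + 11*11 + 11*(1*6)) + (-114 - 135) = -121*(-1*121 - 11*6 + 121 + 11*6) - 249 = -121*(-121 - 66 + 121 + 66) - 249 = -121*0 - 249 = 0 - 249 = -249)
B + G(406) = -249 + (-6 + 406) = -249 + 400 = 151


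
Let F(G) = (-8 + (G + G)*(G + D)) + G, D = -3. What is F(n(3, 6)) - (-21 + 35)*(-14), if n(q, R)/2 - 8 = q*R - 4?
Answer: 3840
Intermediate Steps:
n(q, R) = 8 + 2*R*q (n(q, R) = 16 + 2*(q*R - 4) = 16 + 2*(R*q - 4) = 16 + 2*(-4 + R*q) = 16 + (-8 + 2*R*q) = 8 + 2*R*q)
F(G) = -8 + G + 2*G*(-3 + G) (F(G) = (-8 + (G + G)*(G - 3)) + G = (-8 + (2*G)*(-3 + G)) + G = (-8 + 2*G*(-3 + G)) + G = -8 + G + 2*G*(-3 + G))
F(n(3, 6)) - (-21 + 35)*(-14) = (-8 - 5*(8 + 2*6*3) + 2*(8 + 2*6*3)**2) - (-21 + 35)*(-14) = (-8 - 5*(8 + 36) + 2*(8 + 36)**2) - 14*(-14) = (-8 - 5*44 + 2*44**2) - 1*(-196) = (-8 - 220 + 2*1936) + 196 = (-8 - 220 + 3872) + 196 = 3644 + 196 = 3840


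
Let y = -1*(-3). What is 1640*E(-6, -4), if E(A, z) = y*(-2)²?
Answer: 19680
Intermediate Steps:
y = 3
E(A, z) = 12 (E(A, z) = 3*(-2)² = 3*4 = 12)
1640*E(-6, -4) = 1640*12 = 19680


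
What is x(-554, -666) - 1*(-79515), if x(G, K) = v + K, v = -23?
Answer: 78826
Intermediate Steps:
x(G, K) = -23 + K
x(-554, -666) - 1*(-79515) = (-23 - 666) - 1*(-79515) = -689 + 79515 = 78826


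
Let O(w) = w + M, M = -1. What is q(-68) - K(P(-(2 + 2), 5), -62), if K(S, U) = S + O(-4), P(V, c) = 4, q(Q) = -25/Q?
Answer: 93/68 ≈ 1.3676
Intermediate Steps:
O(w) = -1 + w (O(w) = w - 1 = -1 + w)
K(S, U) = -5 + S (K(S, U) = S + (-1 - 4) = S - 5 = -5 + S)
q(-68) - K(P(-(2 + 2), 5), -62) = -25/(-68) - (-5 + 4) = -25*(-1/68) - 1*(-1) = 25/68 + 1 = 93/68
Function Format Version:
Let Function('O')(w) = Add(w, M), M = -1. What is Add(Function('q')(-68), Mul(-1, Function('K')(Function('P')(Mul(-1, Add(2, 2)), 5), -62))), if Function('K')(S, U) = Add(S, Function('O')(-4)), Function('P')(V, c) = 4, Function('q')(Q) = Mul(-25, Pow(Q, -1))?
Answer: Rational(93, 68) ≈ 1.3676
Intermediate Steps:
Function('O')(w) = Add(-1, w) (Function('O')(w) = Add(w, -1) = Add(-1, w))
Function('K')(S, U) = Add(-5, S) (Function('K')(S, U) = Add(S, Add(-1, -4)) = Add(S, -5) = Add(-5, S))
Add(Function('q')(-68), Mul(-1, Function('K')(Function('P')(Mul(-1, Add(2, 2)), 5), -62))) = Add(Mul(-25, Pow(-68, -1)), Mul(-1, Add(-5, 4))) = Add(Mul(-25, Rational(-1, 68)), Mul(-1, -1)) = Add(Rational(25, 68), 1) = Rational(93, 68)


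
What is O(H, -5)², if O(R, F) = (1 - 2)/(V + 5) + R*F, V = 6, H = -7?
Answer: 147456/121 ≈ 1218.6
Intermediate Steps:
O(R, F) = -1/11 + F*R (O(R, F) = (1 - 2)/(6 + 5) + R*F = -1/11 + F*R)
O(H, -5)² = (-1/11 - 5*(-7))² = (-1/11 + 35)² = (384/11)² = 147456/121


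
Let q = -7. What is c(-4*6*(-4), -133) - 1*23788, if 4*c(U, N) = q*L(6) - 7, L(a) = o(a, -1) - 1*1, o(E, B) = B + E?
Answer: -95187/4 ≈ -23797.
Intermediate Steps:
L(a) = -2 + a (L(a) = (-1 + a) - 1*1 = (-1 + a) - 1 = -2 + a)
c(U, N) = -35/4 (c(U, N) = (-7*(-2 + 6) - 7)/4 = (-7*4 - 7)/4 = (-28 - 7)/4 = (1/4)*(-35) = -35/4)
c(-4*6*(-4), -133) - 1*23788 = -35/4 - 1*23788 = -35/4 - 23788 = -95187/4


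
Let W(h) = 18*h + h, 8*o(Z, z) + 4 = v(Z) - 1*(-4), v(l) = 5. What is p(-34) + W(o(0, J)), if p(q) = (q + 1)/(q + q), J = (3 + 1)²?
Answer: 1681/136 ≈ 12.360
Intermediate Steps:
J = 16 (J = 4² = 16)
p(q) = (1 + q)/(2*q) (p(q) = (1 + q)/((2*q)) = (1 + q)*(1/(2*q)) = (1 + q)/(2*q))
o(Z, z) = 5/8 (o(Z, z) = -½ + (5 - 1*(-4))/8 = -½ + (5 + 4)/8 = -½ + (⅛)*9 = -½ + 9/8 = 5/8)
W(h) = 19*h
p(-34) + W(o(0, J)) = (½)*(1 - 34)/(-34) + 19*(5/8) = (½)*(-1/34)*(-33) + 95/8 = 33/68 + 95/8 = 1681/136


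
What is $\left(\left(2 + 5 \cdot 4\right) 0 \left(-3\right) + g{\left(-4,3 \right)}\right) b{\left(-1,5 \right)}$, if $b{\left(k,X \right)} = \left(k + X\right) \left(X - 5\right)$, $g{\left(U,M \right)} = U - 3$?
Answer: $0$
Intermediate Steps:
$g{\left(U,M \right)} = -3 + U$ ($g{\left(U,M \right)} = U - 3 = -3 + U$)
$b{\left(k,X \right)} = \left(-5 + X\right) \left(X + k\right)$ ($b{\left(k,X \right)} = \left(X + k\right) \left(-5 + X\right) = \left(-5 + X\right) \left(X + k\right)$)
$\left(\left(2 + 5 \cdot 4\right) 0 \left(-3\right) + g{\left(-4,3 \right)}\right) b{\left(-1,5 \right)} = \left(\left(2 + 5 \cdot 4\right) 0 \left(-3\right) - 7\right) \left(5^{2} - 25 - -5 + 5 \left(-1\right)\right) = \left(\left(2 + 20\right) 0 \left(-3\right) - 7\right) \left(25 - 25 + 5 - 5\right) = \left(22 \cdot 0 \left(-3\right) - 7\right) 0 = \left(0 \left(-3\right) - 7\right) 0 = \left(0 - 7\right) 0 = \left(-7\right) 0 = 0$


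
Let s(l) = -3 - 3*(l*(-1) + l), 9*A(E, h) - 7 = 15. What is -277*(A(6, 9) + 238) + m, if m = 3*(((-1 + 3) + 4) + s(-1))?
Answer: -599347/9 ≈ -66594.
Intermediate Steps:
A(E, h) = 22/9 (A(E, h) = 7/9 + (⅑)*15 = 7/9 + 5/3 = 22/9)
s(l) = -3 (s(l) = -3 - 3*(-l + l) = -3 - 3*0 = -3 + 0 = -3)
m = 9 (m = 3*(((-1 + 3) + 4) - 3) = 3*((2 + 4) - 3) = 3*(6 - 3) = 3*3 = 9)
-277*(A(6, 9) + 238) + m = -277*(22/9 + 238) + 9 = -277*2164/9 + 9 = -599428/9 + 9 = -599347/9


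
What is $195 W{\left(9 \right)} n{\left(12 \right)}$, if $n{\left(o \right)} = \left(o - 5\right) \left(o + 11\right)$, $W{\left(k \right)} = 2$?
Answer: $62790$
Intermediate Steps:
$n{\left(o \right)} = \left(-5 + o\right) \left(11 + o\right)$
$195 W{\left(9 \right)} n{\left(12 \right)} = 195 \cdot 2 \left(-55 + 12^{2} + 6 \cdot 12\right) = 390 \left(-55 + 144 + 72\right) = 390 \cdot 161 = 62790$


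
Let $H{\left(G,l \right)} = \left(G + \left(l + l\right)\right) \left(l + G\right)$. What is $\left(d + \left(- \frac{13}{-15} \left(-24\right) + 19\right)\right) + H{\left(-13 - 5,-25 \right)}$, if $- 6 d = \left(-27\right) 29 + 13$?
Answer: $\frac{45758}{15} \approx 3050.5$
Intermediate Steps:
$d = \frac{385}{3}$ ($d = - \frac{\left(-27\right) 29 + 13}{6} = - \frac{-783 + 13}{6} = \left(- \frac{1}{6}\right) \left(-770\right) = \frac{385}{3} \approx 128.33$)
$H{\left(G,l \right)} = \left(G + l\right) \left(G + 2 l\right)$ ($H{\left(G,l \right)} = \left(G + 2 l\right) \left(G + l\right) = \left(G + l\right) \left(G + 2 l\right)$)
$\left(d + \left(- \frac{13}{-15} \left(-24\right) + 19\right)\right) + H{\left(-13 - 5,-25 \right)} = \left(\frac{385}{3} + \left(- \frac{13}{-15} \left(-24\right) + 19\right)\right) + \left(\left(-13 - 5\right)^{2} + 2 \left(-25\right)^{2} + 3 \left(-13 - 5\right) \left(-25\right)\right) = \left(\frac{385}{3} + \left(\left(-13\right) \left(- \frac{1}{15}\right) \left(-24\right) + 19\right)\right) + \left(\left(-18\right)^{2} + 2 \cdot 625 + 3 \left(-18\right) \left(-25\right)\right) = \left(\frac{385}{3} + \left(\frac{13}{15} \left(-24\right) + 19\right)\right) + \left(324 + 1250 + 1350\right) = \left(\frac{385}{3} + \left(- \frac{104}{5} + 19\right)\right) + 2924 = \left(\frac{385}{3} - \frac{9}{5}\right) + 2924 = \frac{1898}{15} + 2924 = \frac{45758}{15}$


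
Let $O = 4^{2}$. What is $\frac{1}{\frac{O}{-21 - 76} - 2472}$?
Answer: $- \frac{97}{239800} \approx -0.0004045$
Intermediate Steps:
$O = 16$
$\frac{1}{\frac{O}{-21 - 76} - 2472} = \frac{1}{\frac{16}{-21 - 76} - 2472} = \frac{1}{\frac{16}{-97} - 2472} = \frac{1}{16 \left(- \frac{1}{97}\right) - 2472} = \frac{1}{- \frac{16}{97} - 2472} = \frac{1}{- \frac{239800}{97}} = - \frac{97}{239800}$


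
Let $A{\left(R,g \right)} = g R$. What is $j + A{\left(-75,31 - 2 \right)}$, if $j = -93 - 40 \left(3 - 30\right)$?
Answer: $-1188$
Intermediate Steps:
$j = 987$ ($j = -93 - 40 \left(3 - 30\right) = -93 - -1080 = -93 + 1080 = 987$)
$A{\left(R,g \right)} = R g$
$j + A{\left(-75,31 - 2 \right)} = 987 - 75 \left(31 - 2\right) = 987 - 2175 = -1188$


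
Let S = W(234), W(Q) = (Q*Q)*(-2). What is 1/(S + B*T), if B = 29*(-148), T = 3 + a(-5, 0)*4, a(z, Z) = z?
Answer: -1/36548 ≈ -2.7361e-5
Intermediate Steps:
T = -17 (T = 3 - 5*4 = 3 - 20 = -17)
B = -4292
W(Q) = -2*Q² (W(Q) = Q²*(-2) = -2*Q²)
S = -109512 (S = -2*234² = -2*54756 = -109512)
1/(S + B*T) = 1/(-109512 - 4292*(-17)) = 1/(-109512 + 72964) = 1/(-36548) = -1/36548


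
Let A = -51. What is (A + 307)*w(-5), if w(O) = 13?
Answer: 3328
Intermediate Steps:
(A + 307)*w(-5) = (-51 + 307)*13 = 256*13 = 3328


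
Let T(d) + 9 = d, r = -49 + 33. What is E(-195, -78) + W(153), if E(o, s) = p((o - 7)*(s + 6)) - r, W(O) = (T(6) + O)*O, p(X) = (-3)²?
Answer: 22975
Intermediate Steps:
r = -16
T(d) = -9 + d
p(X) = 9
W(O) = O*(-3 + O) (W(O) = ((-9 + 6) + O)*O = (-3 + O)*O = O*(-3 + O))
E(o, s) = 25 (E(o, s) = 9 - 1*(-16) = 9 + 16 = 25)
E(-195, -78) + W(153) = 25 + 153*(-3 + 153) = 25 + 153*150 = 25 + 22950 = 22975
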